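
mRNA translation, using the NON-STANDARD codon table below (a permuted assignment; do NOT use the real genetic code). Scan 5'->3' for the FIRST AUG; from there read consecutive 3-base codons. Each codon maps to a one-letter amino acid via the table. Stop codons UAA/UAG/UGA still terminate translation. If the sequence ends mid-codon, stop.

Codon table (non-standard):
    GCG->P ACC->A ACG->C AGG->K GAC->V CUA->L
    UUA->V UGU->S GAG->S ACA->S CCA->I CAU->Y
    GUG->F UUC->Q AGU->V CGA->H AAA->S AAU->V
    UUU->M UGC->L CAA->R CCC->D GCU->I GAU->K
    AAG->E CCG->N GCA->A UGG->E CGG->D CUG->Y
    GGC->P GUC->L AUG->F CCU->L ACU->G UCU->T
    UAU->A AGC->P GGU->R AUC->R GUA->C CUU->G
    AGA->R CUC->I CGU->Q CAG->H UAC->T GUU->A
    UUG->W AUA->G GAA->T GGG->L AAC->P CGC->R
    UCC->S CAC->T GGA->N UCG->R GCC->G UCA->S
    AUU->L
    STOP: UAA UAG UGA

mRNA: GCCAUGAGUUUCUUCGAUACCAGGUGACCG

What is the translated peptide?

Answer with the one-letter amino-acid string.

Answer: FVQQKAK

Derivation:
start AUG at pos 3
pos 3: AUG -> F; peptide=F
pos 6: AGU -> V; peptide=FV
pos 9: UUC -> Q; peptide=FVQ
pos 12: UUC -> Q; peptide=FVQQ
pos 15: GAU -> K; peptide=FVQQK
pos 18: ACC -> A; peptide=FVQQKA
pos 21: AGG -> K; peptide=FVQQKAK
pos 24: UGA -> STOP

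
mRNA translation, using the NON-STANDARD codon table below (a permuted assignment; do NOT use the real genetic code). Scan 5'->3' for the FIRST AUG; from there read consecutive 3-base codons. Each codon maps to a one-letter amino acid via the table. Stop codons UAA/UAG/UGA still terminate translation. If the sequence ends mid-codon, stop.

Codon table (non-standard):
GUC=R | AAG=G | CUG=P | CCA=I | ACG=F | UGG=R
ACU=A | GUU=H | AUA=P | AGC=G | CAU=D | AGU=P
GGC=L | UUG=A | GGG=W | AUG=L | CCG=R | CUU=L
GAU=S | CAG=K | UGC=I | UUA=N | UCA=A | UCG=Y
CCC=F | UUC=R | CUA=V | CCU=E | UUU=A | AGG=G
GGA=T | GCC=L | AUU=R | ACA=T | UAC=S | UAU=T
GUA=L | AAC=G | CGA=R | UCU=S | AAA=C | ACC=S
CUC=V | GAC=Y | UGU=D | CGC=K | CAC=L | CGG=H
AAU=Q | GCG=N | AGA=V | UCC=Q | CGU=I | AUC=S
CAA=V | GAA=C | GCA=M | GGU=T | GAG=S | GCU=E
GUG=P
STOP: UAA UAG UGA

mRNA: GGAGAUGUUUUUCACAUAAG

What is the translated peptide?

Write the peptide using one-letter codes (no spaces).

start AUG at pos 4
pos 4: AUG -> L; peptide=L
pos 7: UUU -> A; peptide=LA
pos 10: UUC -> R; peptide=LAR
pos 13: ACA -> T; peptide=LART
pos 16: UAA -> STOP

Answer: LART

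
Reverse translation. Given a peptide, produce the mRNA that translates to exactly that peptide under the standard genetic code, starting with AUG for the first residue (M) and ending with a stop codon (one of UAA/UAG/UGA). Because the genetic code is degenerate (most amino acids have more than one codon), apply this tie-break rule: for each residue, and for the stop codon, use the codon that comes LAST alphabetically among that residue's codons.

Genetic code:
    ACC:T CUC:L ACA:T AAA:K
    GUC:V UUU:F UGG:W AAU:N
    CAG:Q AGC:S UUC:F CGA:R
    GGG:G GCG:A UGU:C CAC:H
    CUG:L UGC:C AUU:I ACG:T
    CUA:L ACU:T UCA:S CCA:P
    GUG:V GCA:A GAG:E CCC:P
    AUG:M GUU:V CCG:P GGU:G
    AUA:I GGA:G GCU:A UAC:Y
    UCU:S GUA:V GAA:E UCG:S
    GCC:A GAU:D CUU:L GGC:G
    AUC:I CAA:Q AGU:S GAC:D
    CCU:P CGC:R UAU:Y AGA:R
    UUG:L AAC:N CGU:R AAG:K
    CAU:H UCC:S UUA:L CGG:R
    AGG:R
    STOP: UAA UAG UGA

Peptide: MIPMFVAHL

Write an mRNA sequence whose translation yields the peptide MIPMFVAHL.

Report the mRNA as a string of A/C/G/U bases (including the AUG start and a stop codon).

residue 1: M -> AUG (start codon)
residue 2: I codons sorted = AUA,AUC,AUU -> pick last = AUU
residue 3: P codons sorted = CCA,CCC,CCG,CCU -> pick last = CCU
residue 4: M -> AUG (only codon)
residue 5: F codons sorted = UUC,UUU -> pick last = UUU
residue 6: V codons sorted = GUA,GUC,GUG,GUU -> pick last = GUU
residue 7: A codons sorted = GCA,GCC,GCG,GCU -> pick last = GCU
residue 8: H codons sorted = CAC,CAU -> pick last = CAU
residue 9: L codons sorted = CUA,CUC,CUG,CUU,UUA,UUG -> pick last = UUG
terminator: stop codons sorted = UAA,UAG,UGA -> pick last = UGA

Answer: mRNA: AUGAUUCCUAUGUUUGUUGCUCAUUUGUGA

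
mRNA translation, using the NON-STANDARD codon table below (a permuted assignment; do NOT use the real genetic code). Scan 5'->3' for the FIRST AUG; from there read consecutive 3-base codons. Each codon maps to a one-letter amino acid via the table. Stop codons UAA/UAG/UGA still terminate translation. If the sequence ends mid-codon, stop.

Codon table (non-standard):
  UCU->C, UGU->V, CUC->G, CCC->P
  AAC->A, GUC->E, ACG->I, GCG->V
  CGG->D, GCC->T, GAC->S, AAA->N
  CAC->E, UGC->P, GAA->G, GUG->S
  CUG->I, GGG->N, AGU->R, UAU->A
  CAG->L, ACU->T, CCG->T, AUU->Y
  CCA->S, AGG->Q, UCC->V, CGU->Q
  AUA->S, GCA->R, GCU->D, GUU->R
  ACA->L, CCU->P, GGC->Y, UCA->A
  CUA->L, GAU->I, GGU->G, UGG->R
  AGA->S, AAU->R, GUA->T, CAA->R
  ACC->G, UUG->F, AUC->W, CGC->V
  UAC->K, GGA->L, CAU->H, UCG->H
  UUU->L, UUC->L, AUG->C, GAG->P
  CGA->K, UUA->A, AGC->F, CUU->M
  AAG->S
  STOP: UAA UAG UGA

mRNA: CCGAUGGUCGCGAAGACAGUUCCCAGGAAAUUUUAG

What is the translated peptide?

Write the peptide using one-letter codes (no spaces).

Answer: CEVSLRPQNL

Derivation:
start AUG at pos 3
pos 3: AUG -> C; peptide=C
pos 6: GUC -> E; peptide=CE
pos 9: GCG -> V; peptide=CEV
pos 12: AAG -> S; peptide=CEVS
pos 15: ACA -> L; peptide=CEVSL
pos 18: GUU -> R; peptide=CEVSLR
pos 21: CCC -> P; peptide=CEVSLRP
pos 24: AGG -> Q; peptide=CEVSLRPQ
pos 27: AAA -> N; peptide=CEVSLRPQN
pos 30: UUU -> L; peptide=CEVSLRPQNL
pos 33: UAG -> STOP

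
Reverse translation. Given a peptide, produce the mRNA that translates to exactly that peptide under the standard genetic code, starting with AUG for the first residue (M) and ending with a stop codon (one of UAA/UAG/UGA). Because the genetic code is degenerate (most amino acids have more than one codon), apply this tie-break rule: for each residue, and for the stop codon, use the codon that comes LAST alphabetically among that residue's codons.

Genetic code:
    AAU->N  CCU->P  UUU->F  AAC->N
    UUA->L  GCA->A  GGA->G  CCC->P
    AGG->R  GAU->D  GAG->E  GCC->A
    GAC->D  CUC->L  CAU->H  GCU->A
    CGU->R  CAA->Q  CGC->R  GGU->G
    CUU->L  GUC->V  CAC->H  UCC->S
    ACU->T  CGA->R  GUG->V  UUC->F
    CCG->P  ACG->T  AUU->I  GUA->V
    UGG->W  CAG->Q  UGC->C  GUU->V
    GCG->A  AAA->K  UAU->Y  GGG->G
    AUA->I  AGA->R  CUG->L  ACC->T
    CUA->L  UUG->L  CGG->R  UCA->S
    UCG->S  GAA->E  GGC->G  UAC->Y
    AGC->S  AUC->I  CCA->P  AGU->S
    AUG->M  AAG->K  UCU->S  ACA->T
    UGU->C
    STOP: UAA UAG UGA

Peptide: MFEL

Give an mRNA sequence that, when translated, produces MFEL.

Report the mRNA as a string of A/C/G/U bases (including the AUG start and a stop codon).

residue 1: M -> AUG (start codon)
residue 2: F codons sorted = UUC,UUU -> pick last = UUU
residue 3: E codons sorted = GAA,GAG -> pick last = GAG
residue 4: L codons sorted = CUA,CUC,CUG,CUU,UUA,UUG -> pick last = UUG
terminator: stop codons sorted = UAA,UAG,UGA -> pick last = UGA

Answer: mRNA: AUGUUUGAGUUGUGA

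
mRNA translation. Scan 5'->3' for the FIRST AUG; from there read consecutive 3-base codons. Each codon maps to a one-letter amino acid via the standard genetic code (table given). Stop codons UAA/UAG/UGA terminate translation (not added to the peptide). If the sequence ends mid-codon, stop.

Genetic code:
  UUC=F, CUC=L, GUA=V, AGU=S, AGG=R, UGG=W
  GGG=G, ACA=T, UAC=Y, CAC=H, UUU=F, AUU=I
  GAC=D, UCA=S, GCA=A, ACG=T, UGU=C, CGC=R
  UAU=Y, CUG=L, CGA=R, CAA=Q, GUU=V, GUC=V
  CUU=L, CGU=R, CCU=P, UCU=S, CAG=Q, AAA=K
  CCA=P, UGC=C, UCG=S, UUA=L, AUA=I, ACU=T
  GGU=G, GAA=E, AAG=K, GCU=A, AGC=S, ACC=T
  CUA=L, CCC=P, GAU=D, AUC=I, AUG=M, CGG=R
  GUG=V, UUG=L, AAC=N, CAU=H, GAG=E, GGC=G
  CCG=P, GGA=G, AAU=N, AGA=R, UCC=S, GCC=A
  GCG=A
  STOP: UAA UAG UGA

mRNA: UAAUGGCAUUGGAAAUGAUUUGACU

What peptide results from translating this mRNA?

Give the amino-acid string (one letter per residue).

Answer: MALEMI

Derivation:
start AUG at pos 2
pos 2: AUG -> M; peptide=M
pos 5: GCA -> A; peptide=MA
pos 8: UUG -> L; peptide=MAL
pos 11: GAA -> E; peptide=MALE
pos 14: AUG -> M; peptide=MALEM
pos 17: AUU -> I; peptide=MALEMI
pos 20: UGA -> STOP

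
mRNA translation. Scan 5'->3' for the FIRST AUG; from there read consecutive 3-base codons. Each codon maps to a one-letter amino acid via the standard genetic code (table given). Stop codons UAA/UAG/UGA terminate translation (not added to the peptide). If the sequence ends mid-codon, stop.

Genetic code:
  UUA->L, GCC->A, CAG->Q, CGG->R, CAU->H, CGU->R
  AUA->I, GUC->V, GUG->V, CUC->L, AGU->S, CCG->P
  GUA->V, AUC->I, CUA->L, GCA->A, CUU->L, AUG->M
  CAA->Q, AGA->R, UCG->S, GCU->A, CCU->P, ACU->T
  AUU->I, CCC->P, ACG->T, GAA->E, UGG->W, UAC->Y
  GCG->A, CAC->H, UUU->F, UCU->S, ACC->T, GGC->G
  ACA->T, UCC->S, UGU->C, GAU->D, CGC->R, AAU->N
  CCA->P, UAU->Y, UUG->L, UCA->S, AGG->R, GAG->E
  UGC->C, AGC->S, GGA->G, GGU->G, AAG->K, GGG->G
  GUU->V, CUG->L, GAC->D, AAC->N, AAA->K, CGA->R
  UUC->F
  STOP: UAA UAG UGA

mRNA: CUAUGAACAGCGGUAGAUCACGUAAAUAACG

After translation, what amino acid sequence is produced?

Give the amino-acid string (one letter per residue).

start AUG at pos 2
pos 2: AUG -> M; peptide=M
pos 5: AAC -> N; peptide=MN
pos 8: AGC -> S; peptide=MNS
pos 11: GGU -> G; peptide=MNSG
pos 14: AGA -> R; peptide=MNSGR
pos 17: UCA -> S; peptide=MNSGRS
pos 20: CGU -> R; peptide=MNSGRSR
pos 23: AAA -> K; peptide=MNSGRSRK
pos 26: UAA -> STOP

Answer: MNSGRSRK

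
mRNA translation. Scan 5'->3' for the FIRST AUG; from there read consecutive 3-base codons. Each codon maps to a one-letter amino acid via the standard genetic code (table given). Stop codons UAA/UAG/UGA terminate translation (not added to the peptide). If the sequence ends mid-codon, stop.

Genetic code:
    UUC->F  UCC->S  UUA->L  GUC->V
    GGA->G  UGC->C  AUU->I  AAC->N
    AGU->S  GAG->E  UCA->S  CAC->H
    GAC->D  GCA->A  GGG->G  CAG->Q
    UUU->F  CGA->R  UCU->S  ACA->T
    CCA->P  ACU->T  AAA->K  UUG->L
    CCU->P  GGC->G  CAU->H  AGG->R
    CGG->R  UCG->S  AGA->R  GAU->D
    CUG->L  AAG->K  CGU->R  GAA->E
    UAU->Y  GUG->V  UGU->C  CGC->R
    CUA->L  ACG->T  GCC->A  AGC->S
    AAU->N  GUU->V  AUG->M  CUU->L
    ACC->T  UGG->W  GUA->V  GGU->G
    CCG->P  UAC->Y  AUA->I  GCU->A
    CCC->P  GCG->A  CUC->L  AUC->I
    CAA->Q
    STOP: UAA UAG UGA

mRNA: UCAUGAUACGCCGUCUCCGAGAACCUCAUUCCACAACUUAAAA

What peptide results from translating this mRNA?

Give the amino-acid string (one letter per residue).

start AUG at pos 2
pos 2: AUG -> M; peptide=M
pos 5: AUA -> I; peptide=MI
pos 8: CGC -> R; peptide=MIR
pos 11: CGU -> R; peptide=MIRR
pos 14: CUC -> L; peptide=MIRRL
pos 17: CGA -> R; peptide=MIRRLR
pos 20: GAA -> E; peptide=MIRRLRE
pos 23: CCU -> P; peptide=MIRRLREP
pos 26: CAU -> H; peptide=MIRRLREPH
pos 29: UCC -> S; peptide=MIRRLREPHS
pos 32: ACA -> T; peptide=MIRRLREPHST
pos 35: ACU -> T; peptide=MIRRLREPHSTT
pos 38: UAA -> STOP

Answer: MIRRLREPHSTT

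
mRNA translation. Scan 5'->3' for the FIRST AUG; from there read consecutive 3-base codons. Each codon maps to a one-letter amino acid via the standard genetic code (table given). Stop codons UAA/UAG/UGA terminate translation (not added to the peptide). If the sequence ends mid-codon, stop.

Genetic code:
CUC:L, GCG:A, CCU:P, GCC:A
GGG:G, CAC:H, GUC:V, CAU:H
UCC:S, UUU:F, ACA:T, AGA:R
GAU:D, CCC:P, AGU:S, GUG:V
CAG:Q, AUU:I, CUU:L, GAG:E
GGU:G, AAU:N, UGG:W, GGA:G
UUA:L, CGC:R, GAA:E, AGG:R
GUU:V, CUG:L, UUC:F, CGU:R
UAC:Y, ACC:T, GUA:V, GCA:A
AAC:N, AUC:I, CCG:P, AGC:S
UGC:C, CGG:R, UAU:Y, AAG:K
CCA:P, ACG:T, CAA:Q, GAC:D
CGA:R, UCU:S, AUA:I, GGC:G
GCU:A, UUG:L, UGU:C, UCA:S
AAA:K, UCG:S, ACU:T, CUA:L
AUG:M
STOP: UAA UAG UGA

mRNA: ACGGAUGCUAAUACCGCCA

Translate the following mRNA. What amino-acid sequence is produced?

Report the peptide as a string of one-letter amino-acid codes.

start AUG at pos 4
pos 4: AUG -> M; peptide=M
pos 7: CUA -> L; peptide=ML
pos 10: AUA -> I; peptide=MLI
pos 13: CCG -> P; peptide=MLIP
pos 16: CCA -> P; peptide=MLIPP
pos 19: only 0 nt remain (<3), stop (end of mRNA)

Answer: MLIPP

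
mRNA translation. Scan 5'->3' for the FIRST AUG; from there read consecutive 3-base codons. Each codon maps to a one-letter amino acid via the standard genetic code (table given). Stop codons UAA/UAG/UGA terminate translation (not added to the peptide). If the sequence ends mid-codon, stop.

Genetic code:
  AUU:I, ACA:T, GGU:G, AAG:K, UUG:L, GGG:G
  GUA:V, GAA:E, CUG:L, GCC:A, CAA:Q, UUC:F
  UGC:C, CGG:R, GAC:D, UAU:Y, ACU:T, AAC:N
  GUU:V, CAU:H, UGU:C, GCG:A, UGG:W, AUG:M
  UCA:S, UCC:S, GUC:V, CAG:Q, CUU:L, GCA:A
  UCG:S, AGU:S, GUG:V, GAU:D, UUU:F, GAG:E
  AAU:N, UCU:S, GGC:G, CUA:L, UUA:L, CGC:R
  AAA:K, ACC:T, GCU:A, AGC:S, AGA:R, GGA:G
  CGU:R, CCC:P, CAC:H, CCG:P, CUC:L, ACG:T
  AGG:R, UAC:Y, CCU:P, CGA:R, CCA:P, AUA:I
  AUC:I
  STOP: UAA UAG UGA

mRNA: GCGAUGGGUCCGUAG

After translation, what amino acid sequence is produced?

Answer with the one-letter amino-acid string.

start AUG at pos 3
pos 3: AUG -> M; peptide=M
pos 6: GGU -> G; peptide=MG
pos 9: CCG -> P; peptide=MGP
pos 12: UAG -> STOP

Answer: MGP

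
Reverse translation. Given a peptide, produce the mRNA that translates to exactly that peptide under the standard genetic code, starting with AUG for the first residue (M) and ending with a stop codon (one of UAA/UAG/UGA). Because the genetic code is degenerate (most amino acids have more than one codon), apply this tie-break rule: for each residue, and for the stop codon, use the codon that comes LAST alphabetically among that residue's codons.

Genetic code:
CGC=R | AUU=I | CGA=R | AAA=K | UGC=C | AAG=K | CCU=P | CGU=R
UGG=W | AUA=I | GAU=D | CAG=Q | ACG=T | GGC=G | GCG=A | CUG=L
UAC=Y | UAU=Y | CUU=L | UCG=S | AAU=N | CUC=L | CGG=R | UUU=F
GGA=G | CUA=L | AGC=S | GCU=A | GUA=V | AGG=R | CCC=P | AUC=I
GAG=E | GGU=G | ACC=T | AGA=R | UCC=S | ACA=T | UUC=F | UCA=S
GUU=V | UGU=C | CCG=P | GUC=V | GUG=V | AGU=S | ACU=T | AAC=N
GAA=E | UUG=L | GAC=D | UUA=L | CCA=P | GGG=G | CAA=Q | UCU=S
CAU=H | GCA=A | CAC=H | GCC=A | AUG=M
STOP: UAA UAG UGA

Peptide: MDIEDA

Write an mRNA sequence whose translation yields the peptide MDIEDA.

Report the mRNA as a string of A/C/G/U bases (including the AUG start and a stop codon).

Answer: mRNA: AUGGAUAUUGAGGAUGCUUGA

Derivation:
residue 1: M -> AUG (start codon)
residue 2: D codons sorted = GAC,GAU -> pick last = GAU
residue 3: I codons sorted = AUA,AUC,AUU -> pick last = AUU
residue 4: E codons sorted = GAA,GAG -> pick last = GAG
residue 5: D codons sorted = GAC,GAU -> pick last = GAU
residue 6: A codons sorted = GCA,GCC,GCG,GCU -> pick last = GCU
terminator: stop codons sorted = UAA,UAG,UGA -> pick last = UGA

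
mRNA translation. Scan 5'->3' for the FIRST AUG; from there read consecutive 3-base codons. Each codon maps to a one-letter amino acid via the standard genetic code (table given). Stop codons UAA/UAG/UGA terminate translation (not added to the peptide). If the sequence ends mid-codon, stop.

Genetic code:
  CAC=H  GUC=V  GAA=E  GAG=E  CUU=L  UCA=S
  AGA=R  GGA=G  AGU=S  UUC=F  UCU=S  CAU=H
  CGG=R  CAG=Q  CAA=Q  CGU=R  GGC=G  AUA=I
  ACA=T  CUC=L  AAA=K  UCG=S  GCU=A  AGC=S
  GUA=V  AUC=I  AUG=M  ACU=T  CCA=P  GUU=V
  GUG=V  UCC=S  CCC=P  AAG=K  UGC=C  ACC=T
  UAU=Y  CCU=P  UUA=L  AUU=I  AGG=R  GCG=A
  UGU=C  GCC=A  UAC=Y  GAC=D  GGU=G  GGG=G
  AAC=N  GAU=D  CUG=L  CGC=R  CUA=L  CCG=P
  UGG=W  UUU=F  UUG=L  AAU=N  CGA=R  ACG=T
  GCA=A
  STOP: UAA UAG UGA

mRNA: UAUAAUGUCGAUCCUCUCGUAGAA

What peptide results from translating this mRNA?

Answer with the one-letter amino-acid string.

start AUG at pos 4
pos 4: AUG -> M; peptide=M
pos 7: UCG -> S; peptide=MS
pos 10: AUC -> I; peptide=MSI
pos 13: CUC -> L; peptide=MSIL
pos 16: UCG -> S; peptide=MSILS
pos 19: UAG -> STOP

Answer: MSILS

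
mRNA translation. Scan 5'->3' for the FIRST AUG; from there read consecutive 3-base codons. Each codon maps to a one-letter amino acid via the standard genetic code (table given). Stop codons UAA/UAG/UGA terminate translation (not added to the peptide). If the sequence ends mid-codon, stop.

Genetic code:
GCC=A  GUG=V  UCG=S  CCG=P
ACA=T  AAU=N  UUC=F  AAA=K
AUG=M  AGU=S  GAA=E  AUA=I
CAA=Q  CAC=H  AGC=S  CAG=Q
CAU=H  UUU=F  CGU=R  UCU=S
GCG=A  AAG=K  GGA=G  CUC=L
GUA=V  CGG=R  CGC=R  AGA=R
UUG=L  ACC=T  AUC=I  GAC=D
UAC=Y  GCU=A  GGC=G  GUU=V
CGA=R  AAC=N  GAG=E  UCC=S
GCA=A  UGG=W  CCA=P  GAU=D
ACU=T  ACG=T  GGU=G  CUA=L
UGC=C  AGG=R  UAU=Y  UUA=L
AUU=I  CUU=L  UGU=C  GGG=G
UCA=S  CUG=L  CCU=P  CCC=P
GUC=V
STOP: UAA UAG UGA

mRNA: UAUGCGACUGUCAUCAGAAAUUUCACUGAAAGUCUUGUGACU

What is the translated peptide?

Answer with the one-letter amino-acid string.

Answer: MRLSSEISLKVL

Derivation:
start AUG at pos 1
pos 1: AUG -> M; peptide=M
pos 4: CGA -> R; peptide=MR
pos 7: CUG -> L; peptide=MRL
pos 10: UCA -> S; peptide=MRLS
pos 13: UCA -> S; peptide=MRLSS
pos 16: GAA -> E; peptide=MRLSSE
pos 19: AUU -> I; peptide=MRLSSEI
pos 22: UCA -> S; peptide=MRLSSEIS
pos 25: CUG -> L; peptide=MRLSSEISL
pos 28: AAA -> K; peptide=MRLSSEISLK
pos 31: GUC -> V; peptide=MRLSSEISLKV
pos 34: UUG -> L; peptide=MRLSSEISLKVL
pos 37: UGA -> STOP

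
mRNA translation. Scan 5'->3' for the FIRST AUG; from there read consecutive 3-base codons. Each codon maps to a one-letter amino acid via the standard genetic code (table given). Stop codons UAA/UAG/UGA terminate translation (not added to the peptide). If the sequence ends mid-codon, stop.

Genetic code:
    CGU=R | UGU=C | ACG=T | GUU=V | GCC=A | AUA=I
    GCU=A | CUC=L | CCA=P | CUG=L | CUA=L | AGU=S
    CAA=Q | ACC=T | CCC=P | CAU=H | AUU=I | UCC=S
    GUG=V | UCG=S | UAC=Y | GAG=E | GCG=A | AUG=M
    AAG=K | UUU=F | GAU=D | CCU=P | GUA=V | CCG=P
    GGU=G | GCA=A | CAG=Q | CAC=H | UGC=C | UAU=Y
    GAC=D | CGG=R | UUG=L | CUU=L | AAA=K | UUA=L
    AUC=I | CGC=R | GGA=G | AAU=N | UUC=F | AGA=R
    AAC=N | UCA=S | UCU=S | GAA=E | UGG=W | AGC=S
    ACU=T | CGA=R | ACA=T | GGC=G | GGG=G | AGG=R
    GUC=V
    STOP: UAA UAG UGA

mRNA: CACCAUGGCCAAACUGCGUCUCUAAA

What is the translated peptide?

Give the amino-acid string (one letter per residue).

start AUG at pos 4
pos 4: AUG -> M; peptide=M
pos 7: GCC -> A; peptide=MA
pos 10: AAA -> K; peptide=MAK
pos 13: CUG -> L; peptide=MAKL
pos 16: CGU -> R; peptide=MAKLR
pos 19: CUC -> L; peptide=MAKLRL
pos 22: UAA -> STOP

Answer: MAKLRL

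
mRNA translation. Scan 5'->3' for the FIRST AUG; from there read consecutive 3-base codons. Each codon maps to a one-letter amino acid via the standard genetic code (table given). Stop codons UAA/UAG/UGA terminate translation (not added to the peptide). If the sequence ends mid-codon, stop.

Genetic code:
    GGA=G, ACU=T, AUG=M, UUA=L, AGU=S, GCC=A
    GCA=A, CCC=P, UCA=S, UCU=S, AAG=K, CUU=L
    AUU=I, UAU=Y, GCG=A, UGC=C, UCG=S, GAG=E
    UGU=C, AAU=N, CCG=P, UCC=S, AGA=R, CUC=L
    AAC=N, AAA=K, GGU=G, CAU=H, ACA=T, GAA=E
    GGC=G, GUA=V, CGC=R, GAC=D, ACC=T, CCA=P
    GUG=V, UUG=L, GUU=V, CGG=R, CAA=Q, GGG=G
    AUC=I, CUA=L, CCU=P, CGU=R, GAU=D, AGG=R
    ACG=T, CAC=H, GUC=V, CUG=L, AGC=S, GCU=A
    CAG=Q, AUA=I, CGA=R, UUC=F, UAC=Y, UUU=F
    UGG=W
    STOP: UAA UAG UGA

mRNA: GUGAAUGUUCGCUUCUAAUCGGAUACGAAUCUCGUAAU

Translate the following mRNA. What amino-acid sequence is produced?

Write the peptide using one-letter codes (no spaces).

start AUG at pos 4
pos 4: AUG -> M; peptide=M
pos 7: UUC -> F; peptide=MF
pos 10: GCU -> A; peptide=MFA
pos 13: UCU -> S; peptide=MFAS
pos 16: AAU -> N; peptide=MFASN
pos 19: CGG -> R; peptide=MFASNR
pos 22: AUA -> I; peptide=MFASNRI
pos 25: CGA -> R; peptide=MFASNRIR
pos 28: AUC -> I; peptide=MFASNRIRI
pos 31: UCG -> S; peptide=MFASNRIRIS
pos 34: UAA -> STOP

Answer: MFASNRIRIS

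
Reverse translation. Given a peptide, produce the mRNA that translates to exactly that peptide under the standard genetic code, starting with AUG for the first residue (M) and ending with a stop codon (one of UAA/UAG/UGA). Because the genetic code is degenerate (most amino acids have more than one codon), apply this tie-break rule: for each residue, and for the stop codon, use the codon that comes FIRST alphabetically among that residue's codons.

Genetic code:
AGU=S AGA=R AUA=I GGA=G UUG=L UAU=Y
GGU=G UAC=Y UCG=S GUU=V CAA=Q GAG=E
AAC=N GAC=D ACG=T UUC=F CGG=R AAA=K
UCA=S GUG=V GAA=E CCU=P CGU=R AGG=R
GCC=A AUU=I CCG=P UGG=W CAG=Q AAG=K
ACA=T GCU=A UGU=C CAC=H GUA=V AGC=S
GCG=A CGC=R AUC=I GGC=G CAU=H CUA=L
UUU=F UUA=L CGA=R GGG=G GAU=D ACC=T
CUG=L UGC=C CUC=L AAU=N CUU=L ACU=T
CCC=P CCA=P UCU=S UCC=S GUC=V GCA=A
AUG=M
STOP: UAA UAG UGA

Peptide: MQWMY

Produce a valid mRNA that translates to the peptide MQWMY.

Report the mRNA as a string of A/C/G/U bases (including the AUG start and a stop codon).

Answer: mRNA: AUGCAAUGGAUGUACUAA

Derivation:
residue 1: M -> AUG (start codon)
residue 2: Q codons sorted = CAA,CAG -> pick first = CAA
residue 3: W -> UGG (only codon)
residue 4: M -> AUG (only codon)
residue 5: Y codons sorted = UAC,UAU -> pick first = UAC
terminator: stop codons sorted = UAA,UAG,UGA -> pick first = UAA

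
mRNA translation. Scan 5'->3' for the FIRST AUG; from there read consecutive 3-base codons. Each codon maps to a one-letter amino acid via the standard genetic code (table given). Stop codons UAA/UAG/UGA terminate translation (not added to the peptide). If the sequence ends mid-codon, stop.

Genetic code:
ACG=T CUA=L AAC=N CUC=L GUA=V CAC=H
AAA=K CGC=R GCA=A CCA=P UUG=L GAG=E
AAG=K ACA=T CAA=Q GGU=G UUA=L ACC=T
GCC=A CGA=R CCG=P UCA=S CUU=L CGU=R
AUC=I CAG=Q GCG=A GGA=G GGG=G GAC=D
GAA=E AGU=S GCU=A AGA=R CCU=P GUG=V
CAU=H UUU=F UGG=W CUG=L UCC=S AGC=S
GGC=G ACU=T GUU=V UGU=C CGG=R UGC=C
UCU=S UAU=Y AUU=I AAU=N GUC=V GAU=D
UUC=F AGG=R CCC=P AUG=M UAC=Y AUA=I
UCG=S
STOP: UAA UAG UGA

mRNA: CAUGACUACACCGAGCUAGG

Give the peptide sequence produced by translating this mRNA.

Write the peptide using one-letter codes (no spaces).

Answer: MTTPS

Derivation:
start AUG at pos 1
pos 1: AUG -> M; peptide=M
pos 4: ACU -> T; peptide=MT
pos 7: ACA -> T; peptide=MTT
pos 10: CCG -> P; peptide=MTTP
pos 13: AGC -> S; peptide=MTTPS
pos 16: UAG -> STOP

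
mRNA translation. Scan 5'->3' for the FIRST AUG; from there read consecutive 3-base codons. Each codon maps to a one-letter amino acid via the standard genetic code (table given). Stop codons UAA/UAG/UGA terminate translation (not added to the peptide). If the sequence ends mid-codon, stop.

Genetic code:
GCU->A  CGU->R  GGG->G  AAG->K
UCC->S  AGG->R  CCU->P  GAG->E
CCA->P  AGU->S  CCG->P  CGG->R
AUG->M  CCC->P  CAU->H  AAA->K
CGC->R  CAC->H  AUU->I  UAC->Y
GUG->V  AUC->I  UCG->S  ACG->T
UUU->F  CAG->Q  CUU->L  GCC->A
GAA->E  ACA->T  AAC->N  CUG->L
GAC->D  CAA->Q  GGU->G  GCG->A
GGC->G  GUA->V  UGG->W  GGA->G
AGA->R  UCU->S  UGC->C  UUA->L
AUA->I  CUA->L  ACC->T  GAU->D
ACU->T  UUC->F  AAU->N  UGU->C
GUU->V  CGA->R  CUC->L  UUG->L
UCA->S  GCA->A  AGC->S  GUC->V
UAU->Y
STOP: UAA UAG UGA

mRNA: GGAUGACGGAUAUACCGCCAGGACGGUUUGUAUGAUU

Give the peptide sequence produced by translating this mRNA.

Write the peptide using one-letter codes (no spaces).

start AUG at pos 2
pos 2: AUG -> M; peptide=M
pos 5: ACG -> T; peptide=MT
pos 8: GAU -> D; peptide=MTD
pos 11: AUA -> I; peptide=MTDI
pos 14: CCG -> P; peptide=MTDIP
pos 17: CCA -> P; peptide=MTDIPP
pos 20: GGA -> G; peptide=MTDIPPG
pos 23: CGG -> R; peptide=MTDIPPGR
pos 26: UUU -> F; peptide=MTDIPPGRF
pos 29: GUA -> V; peptide=MTDIPPGRFV
pos 32: UGA -> STOP

Answer: MTDIPPGRFV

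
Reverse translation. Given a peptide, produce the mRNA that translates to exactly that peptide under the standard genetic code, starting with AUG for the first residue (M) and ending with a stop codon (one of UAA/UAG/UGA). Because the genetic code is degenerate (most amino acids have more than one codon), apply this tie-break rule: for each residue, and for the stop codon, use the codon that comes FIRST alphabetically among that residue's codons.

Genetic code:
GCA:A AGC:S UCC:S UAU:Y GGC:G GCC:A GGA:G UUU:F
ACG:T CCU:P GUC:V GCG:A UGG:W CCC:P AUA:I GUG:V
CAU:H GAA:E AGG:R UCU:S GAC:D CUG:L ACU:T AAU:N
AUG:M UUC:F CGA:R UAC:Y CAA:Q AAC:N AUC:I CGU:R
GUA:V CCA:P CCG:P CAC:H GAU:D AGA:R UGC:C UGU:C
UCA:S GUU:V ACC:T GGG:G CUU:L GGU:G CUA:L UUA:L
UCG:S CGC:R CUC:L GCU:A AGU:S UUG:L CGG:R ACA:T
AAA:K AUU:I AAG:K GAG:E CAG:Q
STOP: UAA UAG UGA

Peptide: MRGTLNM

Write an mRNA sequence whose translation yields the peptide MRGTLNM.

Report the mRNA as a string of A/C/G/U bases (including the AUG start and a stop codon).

residue 1: M -> AUG (start codon)
residue 2: R codons sorted = AGA,AGG,CGA,CGC,CGG,CGU -> pick first = AGA
residue 3: G codons sorted = GGA,GGC,GGG,GGU -> pick first = GGA
residue 4: T codons sorted = ACA,ACC,ACG,ACU -> pick first = ACA
residue 5: L codons sorted = CUA,CUC,CUG,CUU,UUA,UUG -> pick first = CUA
residue 6: N codons sorted = AAC,AAU -> pick first = AAC
residue 7: M -> AUG (only codon)
terminator: stop codons sorted = UAA,UAG,UGA -> pick first = UAA

Answer: mRNA: AUGAGAGGAACACUAAACAUGUAA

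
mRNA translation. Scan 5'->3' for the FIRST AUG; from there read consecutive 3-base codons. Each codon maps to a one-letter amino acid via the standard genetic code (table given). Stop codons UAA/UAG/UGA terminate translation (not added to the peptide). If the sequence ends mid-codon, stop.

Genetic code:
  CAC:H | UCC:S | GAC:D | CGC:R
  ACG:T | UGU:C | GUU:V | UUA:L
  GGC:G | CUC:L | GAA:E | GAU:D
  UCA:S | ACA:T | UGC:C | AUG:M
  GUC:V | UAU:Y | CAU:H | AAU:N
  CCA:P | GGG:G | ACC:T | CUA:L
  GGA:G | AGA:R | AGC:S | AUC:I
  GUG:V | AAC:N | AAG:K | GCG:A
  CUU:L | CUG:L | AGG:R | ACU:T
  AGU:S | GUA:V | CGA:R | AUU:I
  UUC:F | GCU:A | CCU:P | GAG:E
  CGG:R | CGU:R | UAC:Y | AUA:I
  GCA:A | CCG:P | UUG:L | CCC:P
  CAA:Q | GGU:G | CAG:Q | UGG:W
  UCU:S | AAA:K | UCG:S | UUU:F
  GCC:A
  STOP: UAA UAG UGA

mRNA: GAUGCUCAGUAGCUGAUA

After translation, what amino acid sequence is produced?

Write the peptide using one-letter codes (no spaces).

Answer: MLSS

Derivation:
start AUG at pos 1
pos 1: AUG -> M; peptide=M
pos 4: CUC -> L; peptide=ML
pos 7: AGU -> S; peptide=MLS
pos 10: AGC -> S; peptide=MLSS
pos 13: UGA -> STOP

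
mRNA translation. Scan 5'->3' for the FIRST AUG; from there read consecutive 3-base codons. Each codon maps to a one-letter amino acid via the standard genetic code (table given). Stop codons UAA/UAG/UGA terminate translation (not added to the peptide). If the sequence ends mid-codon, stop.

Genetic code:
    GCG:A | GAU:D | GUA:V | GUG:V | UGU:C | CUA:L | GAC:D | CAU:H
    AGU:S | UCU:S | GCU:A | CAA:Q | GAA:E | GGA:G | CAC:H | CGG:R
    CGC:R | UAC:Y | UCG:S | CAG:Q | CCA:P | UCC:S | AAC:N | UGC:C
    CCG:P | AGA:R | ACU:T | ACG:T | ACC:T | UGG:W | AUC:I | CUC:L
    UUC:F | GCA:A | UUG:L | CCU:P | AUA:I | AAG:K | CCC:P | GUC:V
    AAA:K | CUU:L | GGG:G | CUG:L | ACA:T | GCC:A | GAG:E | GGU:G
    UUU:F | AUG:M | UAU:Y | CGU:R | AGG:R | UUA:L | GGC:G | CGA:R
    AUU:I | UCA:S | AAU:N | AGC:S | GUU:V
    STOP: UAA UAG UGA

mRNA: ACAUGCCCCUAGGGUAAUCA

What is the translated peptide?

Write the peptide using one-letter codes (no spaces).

Answer: MPLG

Derivation:
start AUG at pos 2
pos 2: AUG -> M; peptide=M
pos 5: CCC -> P; peptide=MP
pos 8: CUA -> L; peptide=MPL
pos 11: GGG -> G; peptide=MPLG
pos 14: UAA -> STOP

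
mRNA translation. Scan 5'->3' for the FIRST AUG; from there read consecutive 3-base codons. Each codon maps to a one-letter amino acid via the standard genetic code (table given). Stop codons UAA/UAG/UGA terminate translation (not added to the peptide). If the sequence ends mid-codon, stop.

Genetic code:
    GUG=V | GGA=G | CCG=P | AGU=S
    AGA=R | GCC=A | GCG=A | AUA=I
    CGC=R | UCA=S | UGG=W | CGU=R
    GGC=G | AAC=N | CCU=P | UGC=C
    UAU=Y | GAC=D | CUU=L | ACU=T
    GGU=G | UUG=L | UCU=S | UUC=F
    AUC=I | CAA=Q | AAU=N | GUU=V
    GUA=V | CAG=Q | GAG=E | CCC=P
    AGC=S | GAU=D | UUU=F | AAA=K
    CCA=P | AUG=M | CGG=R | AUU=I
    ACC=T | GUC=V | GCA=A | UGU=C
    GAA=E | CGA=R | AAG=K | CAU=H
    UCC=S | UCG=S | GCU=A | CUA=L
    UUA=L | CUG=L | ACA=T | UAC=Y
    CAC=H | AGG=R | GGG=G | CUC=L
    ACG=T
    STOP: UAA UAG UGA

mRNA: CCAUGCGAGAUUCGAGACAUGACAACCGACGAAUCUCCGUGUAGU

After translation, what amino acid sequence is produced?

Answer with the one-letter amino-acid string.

start AUG at pos 2
pos 2: AUG -> M; peptide=M
pos 5: CGA -> R; peptide=MR
pos 8: GAU -> D; peptide=MRD
pos 11: UCG -> S; peptide=MRDS
pos 14: AGA -> R; peptide=MRDSR
pos 17: CAU -> H; peptide=MRDSRH
pos 20: GAC -> D; peptide=MRDSRHD
pos 23: AAC -> N; peptide=MRDSRHDN
pos 26: CGA -> R; peptide=MRDSRHDNR
pos 29: CGA -> R; peptide=MRDSRHDNRR
pos 32: AUC -> I; peptide=MRDSRHDNRRI
pos 35: UCC -> S; peptide=MRDSRHDNRRIS
pos 38: GUG -> V; peptide=MRDSRHDNRRISV
pos 41: UAG -> STOP

Answer: MRDSRHDNRRISV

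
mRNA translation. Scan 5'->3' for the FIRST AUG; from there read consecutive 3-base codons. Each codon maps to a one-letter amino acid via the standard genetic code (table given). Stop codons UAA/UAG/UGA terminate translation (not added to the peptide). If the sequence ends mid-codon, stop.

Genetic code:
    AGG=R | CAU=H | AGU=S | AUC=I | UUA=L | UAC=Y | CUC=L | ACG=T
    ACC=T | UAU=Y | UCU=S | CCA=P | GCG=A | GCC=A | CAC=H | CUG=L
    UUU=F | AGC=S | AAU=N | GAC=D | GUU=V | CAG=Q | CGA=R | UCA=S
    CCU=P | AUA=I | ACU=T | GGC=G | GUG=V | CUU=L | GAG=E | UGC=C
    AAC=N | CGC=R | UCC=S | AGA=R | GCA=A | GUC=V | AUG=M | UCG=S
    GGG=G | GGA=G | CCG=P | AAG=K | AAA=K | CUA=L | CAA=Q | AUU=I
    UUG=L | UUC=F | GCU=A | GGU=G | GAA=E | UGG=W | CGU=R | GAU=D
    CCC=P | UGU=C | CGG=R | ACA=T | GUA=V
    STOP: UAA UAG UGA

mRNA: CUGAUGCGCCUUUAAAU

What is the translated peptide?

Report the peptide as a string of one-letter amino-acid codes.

start AUG at pos 3
pos 3: AUG -> M; peptide=M
pos 6: CGC -> R; peptide=MR
pos 9: CUU -> L; peptide=MRL
pos 12: UAA -> STOP

Answer: MRL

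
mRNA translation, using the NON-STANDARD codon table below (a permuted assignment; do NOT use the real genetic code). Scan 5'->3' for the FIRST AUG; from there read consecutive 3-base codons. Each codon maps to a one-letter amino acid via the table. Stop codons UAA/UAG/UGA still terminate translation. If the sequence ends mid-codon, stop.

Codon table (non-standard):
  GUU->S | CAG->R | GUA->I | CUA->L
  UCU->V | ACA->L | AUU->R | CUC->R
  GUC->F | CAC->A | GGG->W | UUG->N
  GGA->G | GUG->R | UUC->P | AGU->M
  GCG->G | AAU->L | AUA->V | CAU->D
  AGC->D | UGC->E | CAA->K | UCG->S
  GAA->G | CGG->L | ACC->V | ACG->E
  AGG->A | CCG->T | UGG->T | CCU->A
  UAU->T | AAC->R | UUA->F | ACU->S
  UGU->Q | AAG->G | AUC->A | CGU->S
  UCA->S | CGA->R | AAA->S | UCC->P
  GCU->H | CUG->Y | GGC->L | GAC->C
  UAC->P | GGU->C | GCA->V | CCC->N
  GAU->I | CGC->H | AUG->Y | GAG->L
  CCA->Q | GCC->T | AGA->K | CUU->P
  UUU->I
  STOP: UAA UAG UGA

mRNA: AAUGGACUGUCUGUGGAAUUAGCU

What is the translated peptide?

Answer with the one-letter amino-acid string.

start AUG at pos 1
pos 1: AUG -> Y; peptide=Y
pos 4: GAC -> C; peptide=YC
pos 7: UGU -> Q; peptide=YCQ
pos 10: CUG -> Y; peptide=YCQY
pos 13: UGG -> T; peptide=YCQYT
pos 16: AAU -> L; peptide=YCQYTL
pos 19: UAG -> STOP

Answer: YCQYTL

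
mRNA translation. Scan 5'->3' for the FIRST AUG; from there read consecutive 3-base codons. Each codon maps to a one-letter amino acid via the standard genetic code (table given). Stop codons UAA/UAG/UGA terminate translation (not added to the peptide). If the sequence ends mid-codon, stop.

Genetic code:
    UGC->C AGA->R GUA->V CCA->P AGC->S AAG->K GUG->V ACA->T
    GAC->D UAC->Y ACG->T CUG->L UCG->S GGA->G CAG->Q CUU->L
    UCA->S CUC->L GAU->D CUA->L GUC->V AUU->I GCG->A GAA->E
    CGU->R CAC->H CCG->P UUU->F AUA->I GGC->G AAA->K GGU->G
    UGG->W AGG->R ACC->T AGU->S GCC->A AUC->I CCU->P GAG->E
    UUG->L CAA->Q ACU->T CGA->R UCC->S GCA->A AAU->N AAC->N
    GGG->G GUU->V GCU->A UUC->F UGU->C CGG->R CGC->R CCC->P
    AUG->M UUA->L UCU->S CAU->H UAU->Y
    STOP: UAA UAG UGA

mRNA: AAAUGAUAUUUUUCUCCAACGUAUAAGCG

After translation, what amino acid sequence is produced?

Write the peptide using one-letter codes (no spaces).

start AUG at pos 2
pos 2: AUG -> M; peptide=M
pos 5: AUA -> I; peptide=MI
pos 8: UUU -> F; peptide=MIF
pos 11: UUC -> F; peptide=MIFF
pos 14: UCC -> S; peptide=MIFFS
pos 17: AAC -> N; peptide=MIFFSN
pos 20: GUA -> V; peptide=MIFFSNV
pos 23: UAA -> STOP

Answer: MIFFSNV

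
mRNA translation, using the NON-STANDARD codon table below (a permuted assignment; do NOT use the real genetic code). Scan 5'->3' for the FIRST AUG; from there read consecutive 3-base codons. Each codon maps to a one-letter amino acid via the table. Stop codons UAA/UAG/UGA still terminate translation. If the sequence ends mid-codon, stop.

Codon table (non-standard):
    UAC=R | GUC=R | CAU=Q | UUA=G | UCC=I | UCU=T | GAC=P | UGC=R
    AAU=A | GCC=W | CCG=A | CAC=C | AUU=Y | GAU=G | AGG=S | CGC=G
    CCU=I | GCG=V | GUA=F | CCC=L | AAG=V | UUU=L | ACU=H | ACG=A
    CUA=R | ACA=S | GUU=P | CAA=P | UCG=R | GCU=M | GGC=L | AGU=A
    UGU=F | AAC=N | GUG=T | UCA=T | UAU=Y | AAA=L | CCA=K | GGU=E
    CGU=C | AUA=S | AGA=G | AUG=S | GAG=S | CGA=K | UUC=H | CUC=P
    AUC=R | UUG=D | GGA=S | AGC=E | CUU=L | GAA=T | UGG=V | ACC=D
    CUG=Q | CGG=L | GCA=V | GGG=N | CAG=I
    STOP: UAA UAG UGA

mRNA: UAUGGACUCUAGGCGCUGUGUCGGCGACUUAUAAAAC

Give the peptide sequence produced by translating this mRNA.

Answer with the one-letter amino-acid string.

Answer: SPTSGFRLPG

Derivation:
start AUG at pos 1
pos 1: AUG -> S; peptide=S
pos 4: GAC -> P; peptide=SP
pos 7: UCU -> T; peptide=SPT
pos 10: AGG -> S; peptide=SPTS
pos 13: CGC -> G; peptide=SPTSG
pos 16: UGU -> F; peptide=SPTSGF
pos 19: GUC -> R; peptide=SPTSGFR
pos 22: GGC -> L; peptide=SPTSGFRL
pos 25: GAC -> P; peptide=SPTSGFRLP
pos 28: UUA -> G; peptide=SPTSGFRLPG
pos 31: UAA -> STOP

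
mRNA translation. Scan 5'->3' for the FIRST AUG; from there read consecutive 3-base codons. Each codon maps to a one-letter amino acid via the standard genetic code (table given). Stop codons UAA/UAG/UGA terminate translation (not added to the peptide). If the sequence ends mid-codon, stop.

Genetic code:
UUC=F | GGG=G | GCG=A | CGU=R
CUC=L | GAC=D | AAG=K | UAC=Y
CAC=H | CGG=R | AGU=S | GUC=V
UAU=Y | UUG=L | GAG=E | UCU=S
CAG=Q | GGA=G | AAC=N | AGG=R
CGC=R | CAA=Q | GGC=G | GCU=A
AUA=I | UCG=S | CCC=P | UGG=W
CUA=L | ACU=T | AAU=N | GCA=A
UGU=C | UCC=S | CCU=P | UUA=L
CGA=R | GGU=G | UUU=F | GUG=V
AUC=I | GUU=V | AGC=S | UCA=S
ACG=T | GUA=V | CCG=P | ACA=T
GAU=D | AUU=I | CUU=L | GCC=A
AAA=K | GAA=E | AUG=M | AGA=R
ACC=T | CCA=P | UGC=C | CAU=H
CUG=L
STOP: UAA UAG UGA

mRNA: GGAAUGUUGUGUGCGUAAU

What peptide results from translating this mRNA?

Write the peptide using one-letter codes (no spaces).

Answer: MLCA

Derivation:
start AUG at pos 3
pos 3: AUG -> M; peptide=M
pos 6: UUG -> L; peptide=ML
pos 9: UGU -> C; peptide=MLC
pos 12: GCG -> A; peptide=MLCA
pos 15: UAA -> STOP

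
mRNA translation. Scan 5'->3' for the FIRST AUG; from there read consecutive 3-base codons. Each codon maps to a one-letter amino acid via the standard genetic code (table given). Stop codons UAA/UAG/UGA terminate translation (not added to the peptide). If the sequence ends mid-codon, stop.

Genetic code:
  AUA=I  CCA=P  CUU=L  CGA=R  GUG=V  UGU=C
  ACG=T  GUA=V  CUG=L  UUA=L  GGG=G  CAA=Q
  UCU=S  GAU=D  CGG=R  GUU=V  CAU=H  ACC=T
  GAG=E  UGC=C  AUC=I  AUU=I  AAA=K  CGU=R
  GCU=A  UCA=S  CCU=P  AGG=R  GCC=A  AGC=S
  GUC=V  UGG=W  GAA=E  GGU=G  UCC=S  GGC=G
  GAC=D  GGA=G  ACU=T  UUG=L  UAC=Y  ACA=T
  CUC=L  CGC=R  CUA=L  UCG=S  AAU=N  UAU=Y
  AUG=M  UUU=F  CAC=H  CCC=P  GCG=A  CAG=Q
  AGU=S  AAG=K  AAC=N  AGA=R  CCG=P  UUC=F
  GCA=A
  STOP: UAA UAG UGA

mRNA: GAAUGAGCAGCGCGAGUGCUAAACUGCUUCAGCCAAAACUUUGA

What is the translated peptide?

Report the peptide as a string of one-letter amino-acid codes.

Answer: MSSASAKLLQPKL

Derivation:
start AUG at pos 2
pos 2: AUG -> M; peptide=M
pos 5: AGC -> S; peptide=MS
pos 8: AGC -> S; peptide=MSS
pos 11: GCG -> A; peptide=MSSA
pos 14: AGU -> S; peptide=MSSAS
pos 17: GCU -> A; peptide=MSSASA
pos 20: AAA -> K; peptide=MSSASAK
pos 23: CUG -> L; peptide=MSSASAKL
pos 26: CUU -> L; peptide=MSSASAKLL
pos 29: CAG -> Q; peptide=MSSASAKLLQ
pos 32: CCA -> P; peptide=MSSASAKLLQP
pos 35: AAA -> K; peptide=MSSASAKLLQPK
pos 38: CUU -> L; peptide=MSSASAKLLQPKL
pos 41: UGA -> STOP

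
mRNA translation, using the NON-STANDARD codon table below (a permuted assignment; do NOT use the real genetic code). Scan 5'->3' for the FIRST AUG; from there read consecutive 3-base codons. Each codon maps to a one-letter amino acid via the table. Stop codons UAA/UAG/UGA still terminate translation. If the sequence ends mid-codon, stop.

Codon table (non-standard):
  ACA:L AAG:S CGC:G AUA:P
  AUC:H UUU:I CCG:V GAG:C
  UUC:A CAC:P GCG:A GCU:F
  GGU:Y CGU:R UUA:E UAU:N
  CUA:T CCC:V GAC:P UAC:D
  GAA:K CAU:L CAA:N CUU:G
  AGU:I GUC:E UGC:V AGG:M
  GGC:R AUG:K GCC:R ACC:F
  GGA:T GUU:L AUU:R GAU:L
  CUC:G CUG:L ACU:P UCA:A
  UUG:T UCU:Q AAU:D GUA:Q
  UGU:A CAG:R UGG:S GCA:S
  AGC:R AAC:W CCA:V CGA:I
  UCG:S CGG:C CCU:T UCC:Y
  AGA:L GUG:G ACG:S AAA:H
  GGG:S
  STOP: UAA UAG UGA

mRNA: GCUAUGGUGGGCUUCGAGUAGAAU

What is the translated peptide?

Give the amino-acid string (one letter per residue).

start AUG at pos 3
pos 3: AUG -> K; peptide=K
pos 6: GUG -> G; peptide=KG
pos 9: GGC -> R; peptide=KGR
pos 12: UUC -> A; peptide=KGRA
pos 15: GAG -> C; peptide=KGRAC
pos 18: UAG -> STOP

Answer: KGRAC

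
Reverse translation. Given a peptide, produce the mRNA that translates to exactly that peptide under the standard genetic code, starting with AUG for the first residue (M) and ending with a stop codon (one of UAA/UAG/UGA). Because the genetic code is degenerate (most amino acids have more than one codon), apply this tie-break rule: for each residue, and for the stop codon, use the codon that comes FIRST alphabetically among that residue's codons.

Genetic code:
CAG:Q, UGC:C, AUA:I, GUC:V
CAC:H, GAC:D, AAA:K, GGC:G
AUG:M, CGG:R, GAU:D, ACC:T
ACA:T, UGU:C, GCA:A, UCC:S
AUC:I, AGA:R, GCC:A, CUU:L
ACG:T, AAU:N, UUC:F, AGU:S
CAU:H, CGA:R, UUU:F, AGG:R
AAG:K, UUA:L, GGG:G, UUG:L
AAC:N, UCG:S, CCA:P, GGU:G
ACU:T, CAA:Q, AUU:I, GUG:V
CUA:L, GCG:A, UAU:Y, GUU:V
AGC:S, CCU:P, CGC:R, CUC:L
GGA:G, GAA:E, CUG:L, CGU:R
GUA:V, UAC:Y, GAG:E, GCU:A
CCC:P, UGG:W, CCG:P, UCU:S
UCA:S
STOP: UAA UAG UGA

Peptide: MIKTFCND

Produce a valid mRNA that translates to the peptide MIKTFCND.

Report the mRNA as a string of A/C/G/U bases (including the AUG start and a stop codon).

Answer: mRNA: AUGAUAAAAACAUUCUGCAACGACUAA

Derivation:
residue 1: M -> AUG (start codon)
residue 2: I codons sorted = AUA,AUC,AUU -> pick first = AUA
residue 3: K codons sorted = AAA,AAG -> pick first = AAA
residue 4: T codons sorted = ACA,ACC,ACG,ACU -> pick first = ACA
residue 5: F codons sorted = UUC,UUU -> pick first = UUC
residue 6: C codons sorted = UGC,UGU -> pick first = UGC
residue 7: N codons sorted = AAC,AAU -> pick first = AAC
residue 8: D codons sorted = GAC,GAU -> pick first = GAC
terminator: stop codons sorted = UAA,UAG,UGA -> pick first = UAA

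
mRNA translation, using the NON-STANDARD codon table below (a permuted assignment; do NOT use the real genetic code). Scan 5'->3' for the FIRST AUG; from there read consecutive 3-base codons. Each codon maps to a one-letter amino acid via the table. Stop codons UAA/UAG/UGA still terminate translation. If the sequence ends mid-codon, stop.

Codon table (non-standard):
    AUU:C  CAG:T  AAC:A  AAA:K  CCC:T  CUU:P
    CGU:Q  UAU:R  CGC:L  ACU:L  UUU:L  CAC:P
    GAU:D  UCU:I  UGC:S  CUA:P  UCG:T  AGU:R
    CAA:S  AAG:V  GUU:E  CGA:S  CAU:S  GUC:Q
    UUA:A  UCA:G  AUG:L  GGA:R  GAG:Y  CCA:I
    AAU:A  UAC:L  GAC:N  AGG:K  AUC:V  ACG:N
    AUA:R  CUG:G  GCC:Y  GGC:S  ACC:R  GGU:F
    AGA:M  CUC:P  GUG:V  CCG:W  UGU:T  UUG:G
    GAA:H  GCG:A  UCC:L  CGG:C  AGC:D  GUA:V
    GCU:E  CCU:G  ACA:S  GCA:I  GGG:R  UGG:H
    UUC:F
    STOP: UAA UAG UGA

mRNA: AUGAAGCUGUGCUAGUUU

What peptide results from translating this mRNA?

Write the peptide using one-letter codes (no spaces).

start AUG at pos 0
pos 0: AUG -> L; peptide=L
pos 3: AAG -> V; peptide=LV
pos 6: CUG -> G; peptide=LVG
pos 9: UGC -> S; peptide=LVGS
pos 12: UAG -> STOP

Answer: LVGS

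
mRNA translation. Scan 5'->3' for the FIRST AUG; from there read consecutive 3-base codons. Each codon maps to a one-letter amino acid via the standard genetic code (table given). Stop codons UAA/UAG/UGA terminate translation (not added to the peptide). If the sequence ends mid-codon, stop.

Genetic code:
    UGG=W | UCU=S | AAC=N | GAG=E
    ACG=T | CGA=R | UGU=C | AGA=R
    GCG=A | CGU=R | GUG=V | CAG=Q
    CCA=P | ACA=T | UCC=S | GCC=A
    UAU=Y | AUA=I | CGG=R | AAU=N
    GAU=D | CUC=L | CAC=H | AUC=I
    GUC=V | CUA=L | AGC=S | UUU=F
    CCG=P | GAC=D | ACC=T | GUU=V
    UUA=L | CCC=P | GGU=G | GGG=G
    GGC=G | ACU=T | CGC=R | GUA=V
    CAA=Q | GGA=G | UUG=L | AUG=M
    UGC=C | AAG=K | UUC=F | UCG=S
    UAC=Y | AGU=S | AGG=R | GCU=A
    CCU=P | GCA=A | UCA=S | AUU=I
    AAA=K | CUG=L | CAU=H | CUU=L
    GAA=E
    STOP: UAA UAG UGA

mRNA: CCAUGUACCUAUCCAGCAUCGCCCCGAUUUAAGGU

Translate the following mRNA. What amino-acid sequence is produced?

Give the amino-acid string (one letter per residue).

start AUG at pos 2
pos 2: AUG -> M; peptide=M
pos 5: UAC -> Y; peptide=MY
pos 8: CUA -> L; peptide=MYL
pos 11: UCC -> S; peptide=MYLS
pos 14: AGC -> S; peptide=MYLSS
pos 17: AUC -> I; peptide=MYLSSI
pos 20: GCC -> A; peptide=MYLSSIA
pos 23: CCG -> P; peptide=MYLSSIAP
pos 26: AUU -> I; peptide=MYLSSIAPI
pos 29: UAA -> STOP

Answer: MYLSSIAPI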